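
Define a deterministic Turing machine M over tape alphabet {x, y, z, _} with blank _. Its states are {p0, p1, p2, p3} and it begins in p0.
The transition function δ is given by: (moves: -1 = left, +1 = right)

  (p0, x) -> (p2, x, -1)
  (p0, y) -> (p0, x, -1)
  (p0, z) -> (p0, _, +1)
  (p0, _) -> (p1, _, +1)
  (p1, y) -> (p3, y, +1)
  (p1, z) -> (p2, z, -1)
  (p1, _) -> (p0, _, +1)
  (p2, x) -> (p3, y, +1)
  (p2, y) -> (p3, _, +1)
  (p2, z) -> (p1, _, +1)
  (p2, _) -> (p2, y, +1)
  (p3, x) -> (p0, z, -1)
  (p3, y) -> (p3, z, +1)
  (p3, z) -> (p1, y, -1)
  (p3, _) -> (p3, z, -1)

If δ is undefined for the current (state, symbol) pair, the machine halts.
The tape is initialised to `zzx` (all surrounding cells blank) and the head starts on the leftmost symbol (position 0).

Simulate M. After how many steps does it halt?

14

state=p0 head=0 tape=[z]zx_   (p0,z)→(p0,_,+1)
state=p0 head=1 tape=_[z]x_   (p0,z)→(p0,_,+1)
state=p0 head=2 tape=__[x]_   (p0,x)→(p2,x,-1)
state=p2 head=1 tape=_[_]x_   (p2,_)→(p2,y,+1)
state=p2 head=2 tape=_y[x]_   (p2,x)→(p3,y,+1)
state=p3 head=3 tape=_yy[_]   (p3,_)→(p3,z,-1)
state=p3 head=2 tape=_y[y]z   (p3,y)→(p3,z,+1)
state=p3 head=3 tape=_yz[z]   (p3,z)→(p1,y,-1)
state=p1 head=2 tape=_y[z]y   (p1,z)→(p2,z,-1)
state=p2 head=1 tape=_[y]zy   (p2,y)→(p3,_,+1)
state=p3 head=2 tape=__[z]y   (p3,z)→(p1,y,-1)
state=p1 head=1 tape=_[_]yy   (p1,_)→(p0,_,+1)
state=p0 head=2 tape=__[y]y   (p0,y)→(p0,x,-1)
state=p0 head=1 tape=_[_]xy   (p0,_)→(p1,_,+1)
state=p1 head=2 tape=__[x]y
M halts after 14 transitions.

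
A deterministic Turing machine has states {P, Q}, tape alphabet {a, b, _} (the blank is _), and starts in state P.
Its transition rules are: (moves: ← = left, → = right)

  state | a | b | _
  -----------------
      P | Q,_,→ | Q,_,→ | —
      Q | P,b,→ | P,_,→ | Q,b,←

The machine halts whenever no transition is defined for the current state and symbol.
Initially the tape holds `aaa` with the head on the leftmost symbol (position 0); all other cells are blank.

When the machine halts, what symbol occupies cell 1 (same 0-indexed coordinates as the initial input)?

_

P | [a]aa__   read a → write _, move →, go to Q
Q | _[a]a__   read a → write b, move →, go to P
P | _b[a]__   read a → write _, move →, go to Q
Q | _b_[_]_   read _ → write b, move ←, go to Q
Q | _b[_]b_   read _ → write b, move ←, go to Q
Q | _[b]bb_   read b → write _, move →, go to P
P | __[b]b_   read b → write _, move →, go to Q
Q | ___[b]_   read b → write _, move →, go to P
P | ____[_]
Cell 1 holds _ when M halts.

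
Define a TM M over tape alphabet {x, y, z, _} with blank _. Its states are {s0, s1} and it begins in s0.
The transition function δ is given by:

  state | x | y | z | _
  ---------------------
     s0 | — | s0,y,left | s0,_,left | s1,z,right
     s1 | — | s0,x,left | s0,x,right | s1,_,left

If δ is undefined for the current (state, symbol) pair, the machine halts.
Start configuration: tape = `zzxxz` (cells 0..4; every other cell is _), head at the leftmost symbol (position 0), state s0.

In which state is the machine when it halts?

s0

state=s0 head=0 tape=_[z]zxxz   (s0,z)→(s0,_,left)
state=s0 head=-1 tape=[_]_zxxz   (s0,_)→(s1,z,right)
state=s1 head=0 tape=z[_]zxxz   (s1,_)→(s1,_,left)
state=s1 head=-1 tape=[z]_zxxz   (s1,z)→(s0,x,right)
state=s0 head=0 tape=x[_]zxxz   (s0,_)→(s1,z,right)
state=s1 head=1 tape=xz[z]xxz   (s1,z)→(s0,x,right)
state=s0 head=2 tape=xzx[x]xz
No transition is defined for (s0, x); M halts in state s0.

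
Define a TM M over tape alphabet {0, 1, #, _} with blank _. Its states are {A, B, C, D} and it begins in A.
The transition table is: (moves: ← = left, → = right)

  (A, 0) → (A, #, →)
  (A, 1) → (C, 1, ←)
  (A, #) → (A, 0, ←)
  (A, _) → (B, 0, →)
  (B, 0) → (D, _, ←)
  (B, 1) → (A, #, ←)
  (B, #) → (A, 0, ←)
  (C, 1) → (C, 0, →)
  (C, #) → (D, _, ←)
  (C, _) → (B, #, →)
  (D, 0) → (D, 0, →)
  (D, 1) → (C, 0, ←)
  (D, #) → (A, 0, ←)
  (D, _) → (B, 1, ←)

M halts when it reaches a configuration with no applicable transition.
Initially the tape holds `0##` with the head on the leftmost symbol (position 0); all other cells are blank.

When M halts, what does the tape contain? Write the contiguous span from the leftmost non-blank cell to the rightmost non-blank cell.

A | ___[0]##   read 0 → write #, move →, go to A
A | ___#[#]#   read # → write 0, move ←, go to A
A | ___[#]0#   read # → write 0, move ←, go to A
A | __[_]00#   read _ → write 0, move →, go to B
B | __0[0]0#   read 0 → write _, move ←, go to D
D | __[0]_0#   read 0 → write 0, move →, go to D
D | __0[_]0#   read _ → write 1, move ←, go to B
B | __[0]10#   read 0 → write _, move ←, go to D
D | _[_]_10#   read _ → write 1, move ←, go to B
B | [_]1_10#
The non-blank tape span at halt is 1_10#.

1_10#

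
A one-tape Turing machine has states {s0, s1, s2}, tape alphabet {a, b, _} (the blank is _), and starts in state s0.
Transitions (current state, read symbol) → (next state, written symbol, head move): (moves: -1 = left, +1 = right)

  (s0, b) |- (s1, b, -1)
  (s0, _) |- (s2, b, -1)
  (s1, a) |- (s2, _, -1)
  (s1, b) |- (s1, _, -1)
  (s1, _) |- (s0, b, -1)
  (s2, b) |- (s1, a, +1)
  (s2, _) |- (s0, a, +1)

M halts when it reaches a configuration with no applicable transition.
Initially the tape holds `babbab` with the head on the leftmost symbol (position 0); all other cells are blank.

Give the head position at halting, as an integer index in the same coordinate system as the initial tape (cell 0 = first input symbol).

state=s0 head=0 tape=____[b]abbab   (s0,b)→(s1,b,-1)
state=s1 head=-1 tape=___[_]babbab   (s1,_)→(s0,b,-1)
state=s0 head=-2 tape=__[_]bbabbab   (s0,_)→(s2,b,-1)
state=s2 head=-3 tape=_[_]bbbabbab   (s2,_)→(s0,a,+1)
state=s0 head=-2 tape=_a[b]bbabbab   (s0,b)→(s1,b,-1)
state=s1 head=-3 tape=_[a]bbbabbab   (s1,a)→(s2,_,-1)
state=s2 head=-4 tape=[_]_bbbabbab   (s2,_)→(s0,a,+1)
state=s0 head=-3 tape=a[_]bbbabbab   (s0,_)→(s2,b,-1)
state=s2 head=-4 tape=[a]bbbbabbab
At halt the head is at cell -4.

-4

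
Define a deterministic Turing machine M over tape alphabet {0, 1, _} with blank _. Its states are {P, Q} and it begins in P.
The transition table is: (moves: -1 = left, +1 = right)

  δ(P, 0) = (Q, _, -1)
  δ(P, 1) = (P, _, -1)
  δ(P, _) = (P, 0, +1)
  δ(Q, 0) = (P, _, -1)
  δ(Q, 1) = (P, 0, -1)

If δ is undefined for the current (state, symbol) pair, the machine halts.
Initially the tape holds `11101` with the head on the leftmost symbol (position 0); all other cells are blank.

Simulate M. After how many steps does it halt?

state=P head=0 tape=____[1]1101   (P,1)→(P,_,-1)
state=P head=-1 tape=___[_]_1101   (P,_)→(P,0,+1)
state=P head=0 tape=___0[_]1101   (P,_)→(P,0,+1)
state=P head=1 tape=___00[1]101   (P,1)→(P,_,-1)
state=P head=0 tape=___0[0]_101   (P,0)→(Q,_,-1)
state=Q head=-1 tape=___[0]__101   (Q,0)→(P,_,-1)
state=P head=-2 tape=__[_]___101   (P,_)→(P,0,+1)
state=P head=-1 tape=__0[_]__101   (P,_)→(P,0,+1)
state=P head=0 tape=__00[_]_101   (P,_)→(P,0,+1)
state=P head=1 tape=__000[_]101   (P,_)→(P,0,+1)
state=P head=2 tape=__0000[1]01   (P,1)→(P,_,-1)
state=P head=1 tape=__000[0]_01   (P,0)→(Q,_,-1)
state=Q head=0 tape=__00[0]__01   (Q,0)→(P,_,-1)
state=P head=-1 tape=__0[0]___01   (P,0)→(Q,_,-1)
state=Q head=-2 tape=__[0]____01   (Q,0)→(P,_,-1)
state=P head=-3 tape=_[_]_____01   (P,_)→(P,0,+1)
state=P head=-2 tape=_0[_]____01   (P,_)→(P,0,+1)
state=P head=-1 tape=_00[_]___01   (P,_)→(P,0,+1)
state=P head=0 tape=_000[_]__01   (P,_)→(P,0,+1)
state=P head=1 tape=_0000[_]_01   (P,_)→(P,0,+1)
state=P head=2 tape=_00000[_]01   (P,_)→(P,0,+1)
state=P head=3 tape=_000000[0]1   (P,0)→(Q,_,-1)
state=Q head=2 tape=_00000[0]_1   (Q,0)→(P,_,-1)
state=P head=1 tape=_0000[0]__1   (P,0)→(Q,_,-1)
state=Q head=0 tape=_000[0]___1   (Q,0)→(P,_,-1)
state=P head=-1 tape=_00[0]____1   (P,0)→(Q,_,-1)
state=Q head=-2 tape=_0[0]_____1   (Q,0)→(P,_,-1)
state=P head=-3 tape=_[0]______1   (P,0)→(Q,_,-1)
state=Q head=-4 tape=[_]_______1
M halts after 28 transitions.

28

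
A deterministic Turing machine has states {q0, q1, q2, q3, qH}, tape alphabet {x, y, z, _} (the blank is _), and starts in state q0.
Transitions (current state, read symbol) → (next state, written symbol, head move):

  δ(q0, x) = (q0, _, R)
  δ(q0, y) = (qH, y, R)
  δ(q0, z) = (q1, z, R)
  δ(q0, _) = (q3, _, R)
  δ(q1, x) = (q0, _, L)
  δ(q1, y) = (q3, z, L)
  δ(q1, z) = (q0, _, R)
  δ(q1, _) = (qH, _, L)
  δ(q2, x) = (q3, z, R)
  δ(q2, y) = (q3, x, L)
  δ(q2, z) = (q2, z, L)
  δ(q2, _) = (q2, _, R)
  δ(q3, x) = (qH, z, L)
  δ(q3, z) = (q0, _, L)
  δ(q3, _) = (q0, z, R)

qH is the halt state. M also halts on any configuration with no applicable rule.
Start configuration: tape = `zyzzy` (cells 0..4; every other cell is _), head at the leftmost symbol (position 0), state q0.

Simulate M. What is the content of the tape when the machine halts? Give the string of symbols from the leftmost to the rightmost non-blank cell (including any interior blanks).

q0 | _[z]yzzy_   read z → write z, move R, go to q1
q1 | _z[y]zzy_   read y → write z, move L, go to q3
q3 | _[z]zzzy_   read z → write _, move L, go to q0
q0 | [_]_zzzy_   read _ → write _, move R, go to q3
q3 | _[_]zzzy_   read _ → write z, move R, go to q0
q0 | _z[z]zzy_   read z → write z, move R, go to q1
q1 | _zz[z]zy_   read z → write _, move R, go to q0
q0 | _zz_[z]y_   read z → write z, move R, go to q1
q1 | _zz_z[y]_   read y → write z, move L, go to q3
q3 | _zz_[z]z_   read z → write _, move L, go to q0
q0 | _zz[_]_z_   read _ → write _, move R, go to q3
q3 | _zz_[_]z_   read _ → write z, move R, go to q0
q0 | _zz_z[z]_   read z → write z, move R, go to q1
q1 | _zz_zz[_]   read _ → write _, move L, go to qH
qH | _zz_z[z]_
The non-blank tape span at halt is zz_zz.

zz_zz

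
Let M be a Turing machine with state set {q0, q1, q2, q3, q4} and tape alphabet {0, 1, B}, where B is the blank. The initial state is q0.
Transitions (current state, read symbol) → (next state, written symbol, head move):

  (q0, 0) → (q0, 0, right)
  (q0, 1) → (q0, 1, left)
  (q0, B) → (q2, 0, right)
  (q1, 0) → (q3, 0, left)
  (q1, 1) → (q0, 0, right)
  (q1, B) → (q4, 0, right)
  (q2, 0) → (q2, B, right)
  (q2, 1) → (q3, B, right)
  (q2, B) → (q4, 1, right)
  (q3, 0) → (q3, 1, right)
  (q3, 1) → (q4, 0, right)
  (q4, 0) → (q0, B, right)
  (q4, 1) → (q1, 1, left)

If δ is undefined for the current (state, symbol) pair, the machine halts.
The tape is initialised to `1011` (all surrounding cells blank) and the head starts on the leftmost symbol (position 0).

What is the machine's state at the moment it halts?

q3

state=q0 head=0 tape=B[1]011B   (q0,1)→(q0,1,left)
state=q0 head=-1 tape=[B]1011B   (q0,B)→(q2,0,right)
state=q2 head=0 tape=0[1]011B   (q2,1)→(q3,B,right)
state=q3 head=1 tape=0B[0]11B   (q3,0)→(q3,1,right)
state=q3 head=2 tape=0B1[1]1B   (q3,1)→(q4,0,right)
state=q4 head=3 tape=0B10[1]B   (q4,1)→(q1,1,left)
state=q1 head=2 tape=0B1[0]1B   (q1,0)→(q3,0,left)
state=q3 head=1 tape=0B[1]01B   (q3,1)→(q4,0,right)
state=q4 head=2 tape=0B0[0]1B   (q4,0)→(q0,B,right)
state=q0 head=3 tape=0B0B[1]B   (q0,1)→(q0,1,left)
state=q0 head=2 tape=0B0[B]1B   (q0,B)→(q2,0,right)
state=q2 head=3 tape=0B00[1]B   (q2,1)→(q3,B,right)
state=q3 head=4 tape=0B00B[B]
No transition is defined for (q3, B); M halts in state q3.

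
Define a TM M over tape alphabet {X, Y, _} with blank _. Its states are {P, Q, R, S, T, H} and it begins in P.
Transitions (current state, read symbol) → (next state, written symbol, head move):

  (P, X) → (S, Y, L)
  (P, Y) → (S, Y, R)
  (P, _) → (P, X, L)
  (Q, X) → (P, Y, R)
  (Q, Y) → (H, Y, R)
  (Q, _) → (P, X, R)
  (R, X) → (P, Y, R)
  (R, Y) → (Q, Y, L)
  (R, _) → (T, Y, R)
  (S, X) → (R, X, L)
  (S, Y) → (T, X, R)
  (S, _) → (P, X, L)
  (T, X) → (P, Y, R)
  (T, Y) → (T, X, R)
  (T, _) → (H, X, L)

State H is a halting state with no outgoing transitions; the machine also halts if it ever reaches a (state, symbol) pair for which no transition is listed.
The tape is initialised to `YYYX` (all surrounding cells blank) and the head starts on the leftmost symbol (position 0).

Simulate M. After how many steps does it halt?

state=P head=0 tape=[Y]YYX_   (P,Y)→(S,Y,R)
state=S head=1 tape=Y[Y]YX_   (S,Y)→(T,X,R)
state=T head=2 tape=YX[Y]X_   (T,Y)→(T,X,R)
state=T head=3 tape=YXX[X]_   (T,X)→(P,Y,R)
state=P head=4 tape=YXXY[_]   (P,_)→(P,X,L)
state=P head=3 tape=YXX[Y]X   (P,Y)→(S,Y,R)
state=S head=4 tape=YXXY[X]   (S,X)→(R,X,L)
state=R head=3 tape=YXX[Y]X   (R,Y)→(Q,Y,L)
state=Q head=2 tape=YX[X]YX   (Q,X)→(P,Y,R)
state=P head=3 tape=YXY[Y]X   (P,Y)→(S,Y,R)
state=S head=4 tape=YXYY[X]   (S,X)→(R,X,L)
state=R head=3 tape=YXY[Y]X   (R,Y)→(Q,Y,L)
state=Q head=2 tape=YX[Y]YX   (Q,Y)→(H,Y,R)
state=H head=3 tape=YXY[Y]X
M halts after 13 transitions.

13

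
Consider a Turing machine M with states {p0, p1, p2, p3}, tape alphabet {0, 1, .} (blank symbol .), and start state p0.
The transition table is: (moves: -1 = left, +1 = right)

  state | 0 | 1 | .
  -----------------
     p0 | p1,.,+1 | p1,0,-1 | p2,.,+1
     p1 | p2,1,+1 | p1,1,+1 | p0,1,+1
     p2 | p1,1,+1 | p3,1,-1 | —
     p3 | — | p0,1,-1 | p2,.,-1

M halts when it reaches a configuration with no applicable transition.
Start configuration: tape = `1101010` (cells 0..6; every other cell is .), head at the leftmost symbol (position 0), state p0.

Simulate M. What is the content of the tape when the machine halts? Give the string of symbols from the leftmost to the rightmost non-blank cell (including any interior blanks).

state=p0 head=0 tape=.[1]101010.   (p0,1)→(p1,0,-1)
state=p1 head=-1 tape=[.]0101010.   (p1,.)→(p0,1,+1)
state=p0 head=0 tape=1[0]101010.   (p0,0)→(p1,.,+1)
state=p1 head=1 tape=1.[1]01010.   (p1,1)→(p1,1,+1)
state=p1 head=2 tape=1.1[0]1010.   (p1,0)→(p2,1,+1)
state=p2 head=3 tape=1.11[1]010.   (p2,1)→(p3,1,-1)
state=p3 head=2 tape=1.1[1]1010.   (p3,1)→(p0,1,-1)
state=p0 head=1 tape=1.[1]11010.   (p0,1)→(p1,0,-1)
state=p1 head=0 tape=1[.]011010.   (p1,.)→(p0,1,+1)
state=p0 head=1 tape=11[0]11010.   (p0,0)→(p1,.,+1)
state=p1 head=2 tape=11.[1]1010.   (p1,1)→(p1,1,+1)
state=p1 head=3 tape=11.1[1]010.   (p1,1)→(p1,1,+1)
state=p1 head=4 tape=11.11[0]10.   (p1,0)→(p2,1,+1)
state=p2 head=5 tape=11.111[1]0.   (p2,1)→(p3,1,-1)
state=p3 head=4 tape=11.11[1]10.   (p3,1)→(p0,1,-1)
state=p0 head=3 tape=11.1[1]110.   (p0,1)→(p1,0,-1)
state=p1 head=2 tape=11.[1]0110.   (p1,1)→(p1,1,+1)
state=p1 head=3 tape=11.1[0]110.   (p1,0)→(p2,1,+1)
state=p2 head=4 tape=11.11[1]10.   (p2,1)→(p3,1,-1)
state=p3 head=3 tape=11.1[1]110.   (p3,1)→(p0,1,-1)
state=p0 head=2 tape=11.[1]1110.   (p0,1)→(p1,0,-1)
state=p1 head=1 tape=11[.]01110.   (p1,.)→(p0,1,+1)
state=p0 head=2 tape=111[0]1110.   (p0,0)→(p1,.,+1)
state=p1 head=3 tape=111.[1]110.   (p1,1)→(p1,1,+1)
state=p1 head=4 tape=111.1[1]10.   (p1,1)→(p1,1,+1)
state=p1 head=5 tape=111.11[1]0.   (p1,1)→(p1,1,+1)
state=p1 head=6 tape=111.111[0].   (p1,0)→(p2,1,+1)
state=p2 head=7 tape=111.1111[.]
The non-blank tape span at halt is 111.1111.

111.1111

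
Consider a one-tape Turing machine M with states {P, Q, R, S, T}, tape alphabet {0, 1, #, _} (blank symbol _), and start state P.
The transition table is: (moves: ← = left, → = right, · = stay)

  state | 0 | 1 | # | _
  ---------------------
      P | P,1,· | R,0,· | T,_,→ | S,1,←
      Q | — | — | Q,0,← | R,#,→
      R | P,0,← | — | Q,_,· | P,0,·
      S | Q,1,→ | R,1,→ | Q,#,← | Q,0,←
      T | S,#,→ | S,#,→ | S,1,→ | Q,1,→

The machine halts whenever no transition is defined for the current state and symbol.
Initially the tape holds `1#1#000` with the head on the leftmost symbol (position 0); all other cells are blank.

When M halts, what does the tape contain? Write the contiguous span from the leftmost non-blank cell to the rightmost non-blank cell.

#101#000

P | ___[1]#1#000   read 1 → write 0, move ·, go to R
R | ___[0]#1#000   read 0 → write 0, move ←, go to P
P | __[_]0#1#000   read _ → write 1, move ←, go to S
S | _[_]10#1#000   read _ → write 0, move ←, go to Q
Q | [_]010#1#000   read _ → write #, move →, go to R
R | #[0]10#1#000   read 0 → write 0, move ←, go to P
P | [#]010#1#000   read # → write _, move →, go to T
T | _[0]10#1#000   read 0 → write #, move →, go to S
S | _#[1]0#1#000   read 1 → write 1, move →, go to R
R | _#1[0]#1#000   read 0 → write 0, move ←, go to P
P | _#[1]0#1#000   read 1 → write 0, move ·, go to R
R | _#[0]0#1#000   read 0 → write 0, move ←, go to P
P | _[#]00#1#000   read # → write _, move →, go to T
T | __[0]0#1#000   read 0 → write #, move →, go to S
S | __#[0]#1#000   read 0 → write 1, move →, go to Q
Q | __#1[#]1#000   read # → write 0, move ←, go to Q
Q | __#[1]01#000
The non-blank tape span at halt is #101#000.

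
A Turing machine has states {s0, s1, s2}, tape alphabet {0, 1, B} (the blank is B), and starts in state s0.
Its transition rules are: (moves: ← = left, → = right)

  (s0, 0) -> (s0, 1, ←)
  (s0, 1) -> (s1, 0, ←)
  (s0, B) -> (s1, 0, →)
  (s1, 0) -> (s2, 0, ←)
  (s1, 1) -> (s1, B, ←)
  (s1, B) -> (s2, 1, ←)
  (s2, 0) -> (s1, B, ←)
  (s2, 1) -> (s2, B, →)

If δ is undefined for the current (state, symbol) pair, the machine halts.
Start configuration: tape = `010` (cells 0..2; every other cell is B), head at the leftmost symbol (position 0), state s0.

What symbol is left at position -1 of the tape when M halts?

s0 | BB[0]10   read 0 → write 1, move ←, go to s0
s0 | B[B]110   read B → write 0, move →, go to s1
s1 | B0[1]10   read 1 → write B, move ←, go to s1
s1 | B[0]B10   read 0 → write 0, move ←, go to s2
s2 | [B]0B10
Cell -1 holds 0 when M halts.

0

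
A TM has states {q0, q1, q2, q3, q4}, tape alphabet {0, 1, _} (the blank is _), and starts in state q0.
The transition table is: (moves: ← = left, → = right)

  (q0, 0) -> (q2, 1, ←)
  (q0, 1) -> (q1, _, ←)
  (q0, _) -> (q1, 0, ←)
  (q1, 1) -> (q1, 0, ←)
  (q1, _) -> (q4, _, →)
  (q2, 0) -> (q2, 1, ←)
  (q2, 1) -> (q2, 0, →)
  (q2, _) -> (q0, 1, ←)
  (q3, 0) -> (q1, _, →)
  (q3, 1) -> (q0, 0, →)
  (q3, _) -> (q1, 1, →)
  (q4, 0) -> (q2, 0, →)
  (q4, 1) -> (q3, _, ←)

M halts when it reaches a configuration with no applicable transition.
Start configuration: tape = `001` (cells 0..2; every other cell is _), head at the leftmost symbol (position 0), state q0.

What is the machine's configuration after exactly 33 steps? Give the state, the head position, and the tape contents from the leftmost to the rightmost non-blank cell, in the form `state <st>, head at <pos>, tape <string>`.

q0 | _______[0]01_   read 0 → write 1, move ←, go to q2
q2 | ______[_]101_   read _ → write 1, move ←, go to q0
q0 | _____[_]1101_   read _ → write 0, move ←, go to q1
q1 | ____[_]01101_   read _ → write _, move →, go to q4
q4 | _____[0]1101_   read 0 → write 0, move →, go to q2
q2 | _____0[1]101_   read 1 → write 0, move →, go to q2
q2 | _____00[1]01_   read 1 → write 0, move →, go to q2
q2 | _____000[0]1_   read 0 → write 1, move ←, go to q2
q2 | _____00[0]11_   read 0 → write 1, move ←, go to q2
q2 | _____0[0]111_   read 0 → write 1, move ←, go to q2
q2 | _____[0]1111_   read 0 → write 1, move ←, go to q2
q2 | ____[_]11111_   read _ → write 1, move ←, go to q0
q0 | ___[_]111111_   read _ → write 0, move ←, go to q1
q1 | __[_]0111111_   read _ → write _, move →, go to q4
q4 | ___[0]111111_   read 0 → write 0, move →, go to q2
q2 | ___0[1]11111_   read 1 → write 0, move →, go to q2
q2 | ___00[1]1111_   read 1 → write 0, move →, go to q2
q2 | ___000[1]111_   read 1 → write 0, move →, go to q2
q2 | ___0000[1]11_   read 1 → write 0, move →, go to q2
q2 | ___00000[1]1_   read 1 → write 0, move →, go to q2
q2 | ___000000[1]_   read 1 → write 0, move →, go to q2
q2 | ___0000000[_]   read _ → write 1, move ←, go to q0
q0 | ___000000[0]1   read 0 → write 1, move ←, go to q2
q2 | ___00000[0]11   read 0 → write 1, move ←, go to q2
q2 | ___0000[0]111   read 0 → write 1, move ←, go to q2
q2 | ___000[0]1111   read 0 → write 1, move ←, go to q2
q2 | ___00[0]11111   read 0 → write 1, move ←, go to q2
q2 | ___0[0]111111   read 0 → write 1, move ←, go to q2
q2 | ___[0]1111111   read 0 → write 1, move ←, go to q2
q2 | __[_]11111111   read _ → write 1, move ←, go to q0
q0 | _[_]111111111   read _ → write 0, move ←, go to q1
q1 | [_]0111111111   read _ → write _, move →, go to q4
q4 | _[0]111111111   read 0 → write 0, move →, go to q2
q2 | _0[1]11111111
After 33 steps: state q2, head at -5, tape 0111111111.

state q2, head at -5, tape 0111111111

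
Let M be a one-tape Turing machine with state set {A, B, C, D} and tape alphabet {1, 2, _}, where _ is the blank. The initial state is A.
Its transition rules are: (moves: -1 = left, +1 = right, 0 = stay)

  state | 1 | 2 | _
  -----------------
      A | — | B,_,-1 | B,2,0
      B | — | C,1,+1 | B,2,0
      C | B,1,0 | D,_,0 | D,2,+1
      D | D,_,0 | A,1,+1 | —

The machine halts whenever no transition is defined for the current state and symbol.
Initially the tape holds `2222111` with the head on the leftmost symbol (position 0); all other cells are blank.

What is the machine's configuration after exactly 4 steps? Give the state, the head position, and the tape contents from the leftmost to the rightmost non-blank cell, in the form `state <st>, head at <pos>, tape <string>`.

state D, head at 1, tape 12222111

state=A head=0 tape=_[2]222111   (A,2)→(B,_,-1)
state=B head=-1 tape=[_]_222111   (B,_)→(B,2,0)
state=B head=-1 tape=[2]_222111   (B,2)→(C,1,+1)
state=C head=0 tape=1[_]222111   (C,_)→(D,2,+1)
state=D head=1 tape=12[2]22111
After 4 steps: state D, head at 1, tape 12222111.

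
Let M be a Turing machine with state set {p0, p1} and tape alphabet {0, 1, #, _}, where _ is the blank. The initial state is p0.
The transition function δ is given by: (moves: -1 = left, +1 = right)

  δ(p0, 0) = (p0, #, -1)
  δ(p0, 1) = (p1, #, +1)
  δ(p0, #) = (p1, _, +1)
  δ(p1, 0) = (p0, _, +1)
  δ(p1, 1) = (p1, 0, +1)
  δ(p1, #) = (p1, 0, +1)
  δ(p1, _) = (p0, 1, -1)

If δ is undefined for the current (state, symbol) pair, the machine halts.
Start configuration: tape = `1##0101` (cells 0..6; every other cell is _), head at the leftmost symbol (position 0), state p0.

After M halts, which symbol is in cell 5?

state=p0 head=0 tape=[1]##0101__   (p0,1)→(p1,#,+1)
state=p1 head=1 tape=#[#]#0101__   (p1,#)→(p1,0,+1)
state=p1 head=2 tape=#0[#]0101__   (p1,#)→(p1,0,+1)
state=p1 head=3 tape=#00[0]101__   (p1,0)→(p0,_,+1)
state=p0 head=4 tape=#00_[1]01__   (p0,1)→(p1,#,+1)
state=p1 head=5 tape=#00_#[0]1__   (p1,0)→(p0,_,+1)
state=p0 head=6 tape=#00_#_[1]__   (p0,1)→(p1,#,+1)
state=p1 head=7 tape=#00_#_#[_]_   (p1,_)→(p0,1,-1)
state=p0 head=6 tape=#00_#_[#]1_   (p0,#)→(p1,_,+1)
state=p1 head=7 tape=#00_#__[1]_   (p1,1)→(p1,0,+1)
state=p1 head=8 tape=#00_#__0[_]   (p1,_)→(p0,1,-1)
state=p0 head=7 tape=#00_#__[0]1   (p0,0)→(p0,#,-1)
state=p0 head=6 tape=#00_#_[_]#1
Cell 5 holds _ when M halts.

_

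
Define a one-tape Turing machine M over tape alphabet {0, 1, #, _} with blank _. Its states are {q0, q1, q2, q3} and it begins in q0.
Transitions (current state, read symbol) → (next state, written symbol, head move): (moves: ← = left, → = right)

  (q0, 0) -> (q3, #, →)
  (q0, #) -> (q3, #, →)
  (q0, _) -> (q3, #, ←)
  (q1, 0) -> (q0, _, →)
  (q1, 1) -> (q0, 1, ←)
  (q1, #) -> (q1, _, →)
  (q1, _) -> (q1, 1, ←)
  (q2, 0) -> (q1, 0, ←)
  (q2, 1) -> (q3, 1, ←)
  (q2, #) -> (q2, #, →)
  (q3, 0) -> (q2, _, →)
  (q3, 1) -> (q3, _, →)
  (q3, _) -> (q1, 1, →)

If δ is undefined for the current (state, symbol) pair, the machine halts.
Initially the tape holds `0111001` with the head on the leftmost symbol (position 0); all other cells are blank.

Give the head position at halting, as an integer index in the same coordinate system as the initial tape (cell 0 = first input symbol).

0

state=q0 head=0 tape=_[0]111001   (q0,0)→(q3,#,→)
state=q3 head=1 tape=_#[1]11001   (q3,1)→(q3,_,→)
state=q3 head=2 tape=_#_[1]1001   (q3,1)→(q3,_,→)
state=q3 head=3 tape=_#__[1]001   (q3,1)→(q3,_,→)
state=q3 head=4 tape=_#___[0]01   (q3,0)→(q2,_,→)
state=q2 head=5 tape=_#____[0]1   (q2,0)→(q1,0,←)
state=q1 head=4 tape=_#___[_]01   (q1,_)→(q1,1,←)
state=q1 head=3 tape=_#__[_]101   (q1,_)→(q1,1,←)
state=q1 head=2 tape=_#_[_]1101   (q1,_)→(q1,1,←)
state=q1 head=1 tape=_#[_]11101   (q1,_)→(q1,1,←)
state=q1 head=0 tape=_[#]111101   (q1,#)→(q1,_,→)
state=q1 head=1 tape=__[1]11101   (q1,1)→(q0,1,←)
state=q0 head=0 tape=_[_]111101   (q0,_)→(q3,#,←)
state=q3 head=-1 tape=[_]#111101   (q3,_)→(q1,1,→)
state=q1 head=0 tape=1[#]111101   (q1,#)→(q1,_,→)
state=q1 head=1 tape=1_[1]11101   (q1,1)→(q0,1,←)
state=q0 head=0 tape=1[_]111101   (q0,_)→(q3,#,←)
state=q3 head=-1 tape=[1]#111101   (q3,1)→(q3,_,→)
state=q3 head=0 tape=_[#]111101
At halt the head is at cell 0.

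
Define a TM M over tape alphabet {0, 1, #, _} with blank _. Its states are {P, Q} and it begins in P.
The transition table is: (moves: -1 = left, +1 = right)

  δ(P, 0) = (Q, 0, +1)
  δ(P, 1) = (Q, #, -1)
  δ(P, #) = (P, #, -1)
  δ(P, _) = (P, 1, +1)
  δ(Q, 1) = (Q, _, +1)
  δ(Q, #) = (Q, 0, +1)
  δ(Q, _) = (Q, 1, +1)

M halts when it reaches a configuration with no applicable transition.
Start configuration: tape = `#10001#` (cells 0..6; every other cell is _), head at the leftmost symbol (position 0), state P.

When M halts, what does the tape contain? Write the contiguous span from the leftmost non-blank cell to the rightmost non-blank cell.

100_0001#

P | __[#]10001#   read # → write #, move -1, go to P
P | _[_]#10001#   read _ → write 1, move +1, go to P
P | _1[#]10001#   read # → write #, move -1, go to P
P | _[1]#10001#   read 1 → write #, move -1, go to Q
Q | [_]##10001#   read _ → write 1, move +1, go to Q
Q | 1[#]#10001#   read # → write 0, move +1, go to Q
Q | 10[#]10001#   read # → write 0, move +1, go to Q
Q | 100[1]0001#   read 1 → write _, move +1, go to Q
Q | 100_[0]001#
The non-blank tape span at halt is 100_0001#.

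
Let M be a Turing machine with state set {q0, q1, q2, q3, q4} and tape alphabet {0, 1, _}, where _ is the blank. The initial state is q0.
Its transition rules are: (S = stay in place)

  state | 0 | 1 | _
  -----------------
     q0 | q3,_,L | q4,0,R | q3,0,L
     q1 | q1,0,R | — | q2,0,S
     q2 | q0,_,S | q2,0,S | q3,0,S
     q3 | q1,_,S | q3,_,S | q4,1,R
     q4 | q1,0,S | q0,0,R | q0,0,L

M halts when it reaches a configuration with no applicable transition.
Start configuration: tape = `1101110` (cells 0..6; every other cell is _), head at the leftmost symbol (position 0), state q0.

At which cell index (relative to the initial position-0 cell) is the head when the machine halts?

3

state=q0 head=0 tape=_[1]101110   (q0,1)→(q4,0,R)
state=q4 head=1 tape=_0[1]01110   (q4,1)→(q0,0,R)
state=q0 head=2 tape=_00[0]1110   (q0,0)→(q3,_,L)
state=q3 head=1 tape=_0[0]_1110   (q3,0)→(q1,_,S)
state=q1 head=1 tape=_0[_]_1110   (q1,_)→(q2,0,S)
state=q2 head=1 tape=_0[0]_1110   (q2,0)→(q0,_,S)
state=q0 head=1 tape=_0[_]_1110   (q0,_)→(q3,0,L)
state=q3 head=0 tape=_[0]0_1110   (q3,0)→(q1,_,S)
state=q1 head=0 tape=_[_]0_1110   (q1,_)→(q2,0,S)
state=q2 head=0 tape=_[0]0_1110   (q2,0)→(q0,_,S)
state=q0 head=0 tape=_[_]0_1110   (q0,_)→(q3,0,L)
state=q3 head=-1 tape=[_]00_1110   (q3,_)→(q4,1,R)
state=q4 head=0 tape=1[0]0_1110   (q4,0)→(q1,0,S)
state=q1 head=0 tape=1[0]0_1110   (q1,0)→(q1,0,R)
state=q1 head=1 tape=10[0]_1110   (q1,0)→(q1,0,R)
state=q1 head=2 tape=100[_]1110   (q1,_)→(q2,0,S)
state=q2 head=2 tape=100[0]1110   (q2,0)→(q0,_,S)
state=q0 head=2 tape=100[_]1110   (q0,_)→(q3,0,L)
state=q3 head=1 tape=10[0]01110   (q3,0)→(q1,_,S)
state=q1 head=1 tape=10[_]01110   (q1,_)→(q2,0,S)
state=q2 head=1 tape=10[0]01110   (q2,0)→(q0,_,S)
state=q0 head=1 tape=10[_]01110   (q0,_)→(q3,0,L)
state=q3 head=0 tape=1[0]001110   (q3,0)→(q1,_,S)
state=q1 head=0 tape=1[_]001110   (q1,_)→(q2,0,S)
state=q2 head=0 tape=1[0]001110   (q2,0)→(q0,_,S)
state=q0 head=0 tape=1[_]001110   (q0,_)→(q3,0,L)
state=q3 head=-1 tape=[1]0001110   (q3,1)→(q3,_,S)
state=q3 head=-1 tape=[_]0001110   (q3,_)→(q4,1,R)
state=q4 head=0 tape=1[0]001110   (q4,0)→(q1,0,S)
state=q1 head=0 tape=1[0]001110   (q1,0)→(q1,0,R)
state=q1 head=1 tape=10[0]01110   (q1,0)→(q1,0,R)
state=q1 head=2 tape=100[0]1110   (q1,0)→(q1,0,R)
state=q1 head=3 tape=1000[1]110
At halt the head is at cell 3.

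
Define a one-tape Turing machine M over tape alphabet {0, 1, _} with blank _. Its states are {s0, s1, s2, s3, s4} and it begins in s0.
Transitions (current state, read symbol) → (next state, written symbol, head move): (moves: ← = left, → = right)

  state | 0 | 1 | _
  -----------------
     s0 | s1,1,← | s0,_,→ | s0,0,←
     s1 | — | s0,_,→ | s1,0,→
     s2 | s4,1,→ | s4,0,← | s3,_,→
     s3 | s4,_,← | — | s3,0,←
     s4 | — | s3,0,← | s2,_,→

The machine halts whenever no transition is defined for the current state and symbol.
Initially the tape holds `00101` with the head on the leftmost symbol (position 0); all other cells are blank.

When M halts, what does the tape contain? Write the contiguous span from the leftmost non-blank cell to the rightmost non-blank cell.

00000100

state=s0 head=0 tape=_[0]0101__   (s0,0)→(s1,1,←)
state=s1 head=-1 tape=[_]10101__   (s1,_)→(s1,0,→)
state=s1 head=0 tape=0[1]0101__   (s1,1)→(s0,_,→)
state=s0 head=1 tape=0_[0]101__   (s0,0)→(s1,1,←)
state=s1 head=0 tape=0[_]1101__   (s1,_)→(s1,0,→)
state=s1 head=1 tape=00[1]101__   (s1,1)→(s0,_,→)
state=s0 head=2 tape=00_[1]01__   (s0,1)→(s0,_,→)
state=s0 head=3 tape=00__[0]1__   (s0,0)→(s1,1,←)
state=s1 head=2 tape=00_[_]11__   (s1,_)→(s1,0,→)
state=s1 head=3 tape=00_0[1]1__   (s1,1)→(s0,_,→)
state=s0 head=4 tape=00_0_[1]__   (s0,1)→(s0,_,→)
state=s0 head=5 tape=00_0__[_]_   (s0,_)→(s0,0,←)
state=s0 head=4 tape=00_0_[_]0_   (s0,_)→(s0,0,←)
state=s0 head=3 tape=00_0[_]00_   (s0,_)→(s0,0,←)
state=s0 head=2 tape=00_[0]000_   (s0,0)→(s1,1,←)
state=s1 head=1 tape=00[_]1000_   (s1,_)→(s1,0,→)
state=s1 head=2 tape=000[1]000_   (s1,1)→(s0,_,→)
state=s0 head=3 tape=000_[0]00_   (s0,0)→(s1,1,←)
state=s1 head=2 tape=000[_]100_   (s1,_)→(s1,0,→)
state=s1 head=3 tape=0000[1]00_   (s1,1)→(s0,_,→)
state=s0 head=4 tape=0000_[0]0_   (s0,0)→(s1,1,←)
state=s1 head=3 tape=0000[_]10_   (s1,_)→(s1,0,→)
state=s1 head=4 tape=00000[1]0_   (s1,1)→(s0,_,→)
state=s0 head=5 tape=00000_[0]_   (s0,0)→(s1,1,←)
state=s1 head=4 tape=00000[_]1_   (s1,_)→(s1,0,→)
state=s1 head=5 tape=000000[1]_   (s1,1)→(s0,_,→)
state=s0 head=6 tape=000000_[_]   (s0,_)→(s0,0,←)
state=s0 head=5 tape=000000[_]0   (s0,_)→(s0,0,←)
state=s0 head=4 tape=00000[0]00   (s0,0)→(s1,1,←)
state=s1 head=3 tape=0000[0]100
The non-blank tape span at halt is 00000100.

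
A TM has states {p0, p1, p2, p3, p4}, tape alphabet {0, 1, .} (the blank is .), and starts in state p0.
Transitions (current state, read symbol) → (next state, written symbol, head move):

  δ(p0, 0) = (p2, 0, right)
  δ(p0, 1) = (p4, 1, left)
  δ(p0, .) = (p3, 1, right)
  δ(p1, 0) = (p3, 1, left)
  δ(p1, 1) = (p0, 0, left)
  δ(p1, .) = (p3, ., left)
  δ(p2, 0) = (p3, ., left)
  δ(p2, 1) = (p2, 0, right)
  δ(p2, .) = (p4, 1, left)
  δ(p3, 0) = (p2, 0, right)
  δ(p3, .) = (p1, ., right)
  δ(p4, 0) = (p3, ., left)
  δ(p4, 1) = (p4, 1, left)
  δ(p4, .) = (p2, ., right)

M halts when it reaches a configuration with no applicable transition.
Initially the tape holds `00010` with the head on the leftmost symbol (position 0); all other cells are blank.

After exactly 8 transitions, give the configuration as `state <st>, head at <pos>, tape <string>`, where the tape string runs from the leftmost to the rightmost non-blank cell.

state p1, head at 0, tape 1010

p0 | .[0]0010   read 0 → write 0, move right, go to p2
p2 | .0[0]010   read 0 → write ., move left, go to p3
p3 | .[0].010   read 0 → write 0, move right, go to p2
p2 | .0[.]010   read . → write 1, move left, go to p4
p4 | .[0]1010   read 0 → write ., move left, go to p3
p3 | [.].1010   read . → write ., move right, go to p1
p1 | .[.]1010   read . → write ., move left, go to p3
p3 | [.].1010   read . → write ., move right, go to p1
p1 | .[.]1010
After 8 steps: state p1, head at 0, tape 1010.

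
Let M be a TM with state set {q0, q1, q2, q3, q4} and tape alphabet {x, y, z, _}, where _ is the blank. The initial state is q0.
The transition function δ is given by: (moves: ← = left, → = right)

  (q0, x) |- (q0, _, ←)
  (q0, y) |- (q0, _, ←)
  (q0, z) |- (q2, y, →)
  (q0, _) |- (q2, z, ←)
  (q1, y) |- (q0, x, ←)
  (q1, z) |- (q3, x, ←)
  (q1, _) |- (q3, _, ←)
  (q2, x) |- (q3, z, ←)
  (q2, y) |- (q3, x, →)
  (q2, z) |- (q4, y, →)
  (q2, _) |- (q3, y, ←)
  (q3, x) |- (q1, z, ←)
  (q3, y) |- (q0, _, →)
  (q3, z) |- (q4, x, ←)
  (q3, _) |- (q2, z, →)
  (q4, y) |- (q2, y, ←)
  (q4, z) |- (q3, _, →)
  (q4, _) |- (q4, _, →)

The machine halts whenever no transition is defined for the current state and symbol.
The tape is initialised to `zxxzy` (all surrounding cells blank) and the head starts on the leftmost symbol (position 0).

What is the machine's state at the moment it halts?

q0 | _[z]xxzy_   read z → write y, move →, go to q2
q2 | _y[x]xzy_   read x → write z, move ←, go to q3
q3 | _[y]zxzy_   read y → write _, move →, go to q0
q0 | __[z]xzy_   read z → write y, move →, go to q2
q2 | __y[x]zy_   read x → write z, move ←, go to q3
q3 | __[y]zzy_   read y → write _, move →, go to q0
q0 | ___[z]zy_   read z → write y, move →, go to q2
q2 | ___y[z]y_   read z → write y, move →, go to q4
q4 | ___yy[y]_   read y → write y, move ←, go to q2
q2 | ___y[y]y_   read y → write x, move →, go to q3
q3 | ___yx[y]_   read y → write _, move →, go to q0
q0 | ___yx_[_]   read _ → write z, move ←, go to q2
q2 | ___yx[_]z   read _ → write y, move ←, go to q3
q3 | ___y[x]yz   read x → write z, move ←, go to q1
q1 | ___[y]zyz   read y → write x, move ←, go to q0
q0 | __[_]xzyz   read _ → write z, move ←, go to q2
q2 | _[_]zxzyz   read _ → write y, move ←, go to q3
q3 | [_]yzxzyz   read _ → write z, move →, go to q2
q2 | z[y]zxzyz   read y → write x, move →, go to q3
q3 | zx[z]xzyz   read z → write x, move ←, go to q4
q4 | z[x]xxzyz
No transition is defined for (q4, x); M halts in state q4.

q4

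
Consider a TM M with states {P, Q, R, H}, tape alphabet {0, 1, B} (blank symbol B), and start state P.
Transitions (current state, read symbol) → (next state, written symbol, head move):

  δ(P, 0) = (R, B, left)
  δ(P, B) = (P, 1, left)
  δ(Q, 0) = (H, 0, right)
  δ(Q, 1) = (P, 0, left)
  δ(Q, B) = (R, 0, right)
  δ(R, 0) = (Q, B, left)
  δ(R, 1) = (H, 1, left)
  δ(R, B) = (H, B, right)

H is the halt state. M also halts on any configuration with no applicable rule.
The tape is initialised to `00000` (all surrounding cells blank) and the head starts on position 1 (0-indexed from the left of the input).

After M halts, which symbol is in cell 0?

B

state=P head=1 tape=B0[0]000   (P,0)→(R,B,left)
state=R head=0 tape=B[0]B000   (R,0)→(Q,B,left)
state=Q head=-1 tape=[B]BB000   (Q,B)→(R,0,right)
state=R head=0 tape=0[B]B000   (R,B)→(H,B,right)
state=H head=1 tape=0B[B]000
Cell 0 holds B when M halts.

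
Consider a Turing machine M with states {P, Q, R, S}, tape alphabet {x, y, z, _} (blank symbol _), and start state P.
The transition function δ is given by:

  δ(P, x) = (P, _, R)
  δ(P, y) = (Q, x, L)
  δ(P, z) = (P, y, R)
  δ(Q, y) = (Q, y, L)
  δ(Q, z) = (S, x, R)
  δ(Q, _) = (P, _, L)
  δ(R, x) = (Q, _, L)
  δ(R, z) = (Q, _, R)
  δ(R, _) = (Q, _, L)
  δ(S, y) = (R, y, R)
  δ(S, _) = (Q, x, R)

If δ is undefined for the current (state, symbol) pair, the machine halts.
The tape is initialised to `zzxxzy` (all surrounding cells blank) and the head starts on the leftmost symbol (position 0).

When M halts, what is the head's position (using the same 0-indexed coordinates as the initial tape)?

2

P | [z]zxxzy   read z → write y, move R, go to P
P | y[z]xxzy   read z → write y, move R, go to P
P | yy[x]xzy   read x → write _, move R, go to P
P | yy_[x]zy   read x → write _, move R, go to P
P | yy__[z]y   read z → write y, move R, go to P
P | yy__y[y]   read y → write x, move L, go to Q
Q | yy__[y]x   read y → write y, move L, go to Q
Q | yy_[_]yx   read _ → write _, move L, go to P
P | yy[_]_yx
At halt the head is at cell 2.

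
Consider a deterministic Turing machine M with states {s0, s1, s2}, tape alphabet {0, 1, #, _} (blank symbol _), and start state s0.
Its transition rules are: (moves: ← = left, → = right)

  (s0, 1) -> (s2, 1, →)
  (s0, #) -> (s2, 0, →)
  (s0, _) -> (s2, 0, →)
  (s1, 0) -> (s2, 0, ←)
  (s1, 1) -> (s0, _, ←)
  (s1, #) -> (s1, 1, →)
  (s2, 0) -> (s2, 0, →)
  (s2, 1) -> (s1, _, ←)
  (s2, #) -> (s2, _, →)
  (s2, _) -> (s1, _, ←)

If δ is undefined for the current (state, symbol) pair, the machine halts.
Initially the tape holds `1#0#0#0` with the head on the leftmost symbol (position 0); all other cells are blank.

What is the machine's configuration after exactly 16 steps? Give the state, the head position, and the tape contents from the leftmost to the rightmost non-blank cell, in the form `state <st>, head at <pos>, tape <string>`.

state=s0 head=0 tape=_[1]#0#0#0_   (s0,1)→(s2,1,→)
state=s2 head=1 tape=_1[#]0#0#0_   (s2,#)→(s2,_,→)
state=s2 head=2 tape=_1_[0]#0#0_   (s2,0)→(s2,0,→)
state=s2 head=3 tape=_1_0[#]0#0_   (s2,#)→(s2,_,→)
state=s2 head=4 tape=_1_0_[0]#0_   (s2,0)→(s2,0,→)
state=s2 head=5 tape=_1_0_0[#]0_   (s2,#)→(s2,_,→)
state=s2 head=6 tape=_1_0_0_[0]_   (s2,0)→(s2,0,→)
state=s2 head=7 tape=_1_0_0_0[_]   (s2,_)→(s1,_,←)
state=s1 head=6 tape=_1_0_0_[0]_   (s1,0)→(s2,0,←)
state=s2 head=5 tape=_1_0_0[_]0_   (s2,_)→(s1,_,←)
state=s1 head=4 tape=_1_0_[0]_0_   (s1,0)→(s2,0,←)
state=s2 head=3 tape=_1_0[_]0_0_   (s2,_)→(s1,_,←)
state=s1 head=2 tape=_1_[0]_0_0_   (s1,0)→(s2,0,←)
state=s2 head=1 tape=_1[_]0_0_0_   (s2,_)→(s1,_,←)
state=s1 head=0 tape=_[1]_0_0_0_   (s1,1)→(s0,_,←)
state=s0 head=-1 tape=[_]__0_0_0_   (s0,_)→(s2,0,→)
state=s2 head=0 tape=0[_]_0_0_0_
After 16 steps: state s2, head at 0, tape 0__0_0_0.

state s2, head at 0, tape 0__0_0_0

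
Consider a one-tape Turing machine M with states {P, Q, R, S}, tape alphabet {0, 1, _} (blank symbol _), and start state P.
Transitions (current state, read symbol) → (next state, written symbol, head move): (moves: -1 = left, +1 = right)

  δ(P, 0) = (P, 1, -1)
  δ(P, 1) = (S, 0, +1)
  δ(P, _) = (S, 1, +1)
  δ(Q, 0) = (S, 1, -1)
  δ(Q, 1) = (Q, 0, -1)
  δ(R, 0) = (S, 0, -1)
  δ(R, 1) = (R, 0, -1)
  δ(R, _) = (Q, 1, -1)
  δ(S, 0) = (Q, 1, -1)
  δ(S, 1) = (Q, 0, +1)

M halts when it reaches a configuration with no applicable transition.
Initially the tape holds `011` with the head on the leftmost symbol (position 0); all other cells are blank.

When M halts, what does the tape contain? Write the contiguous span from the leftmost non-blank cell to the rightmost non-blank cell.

1001

P | __[0]11   read 0 → write 1, move -1, go to P
P | _[_]111   read _ → write 1, move +1, go to S
S | _1[1]11   read 1 → write 0, move +1, go to Q
Q | _10[1]1   read 1 → write 0, move -1, go to Q
Q | _1[0]01   read 0 → write 1, move -1, go to S
S | _[1]101   read 1 → write 0, move +1, go to Q
Q | _0[1]01   read 1 → write 0, move -1, go to Q
Q | _[0]001   read 0 → write 1, move -1, go to S
S | [_]1001
The non-blank tape span at halt is 1001.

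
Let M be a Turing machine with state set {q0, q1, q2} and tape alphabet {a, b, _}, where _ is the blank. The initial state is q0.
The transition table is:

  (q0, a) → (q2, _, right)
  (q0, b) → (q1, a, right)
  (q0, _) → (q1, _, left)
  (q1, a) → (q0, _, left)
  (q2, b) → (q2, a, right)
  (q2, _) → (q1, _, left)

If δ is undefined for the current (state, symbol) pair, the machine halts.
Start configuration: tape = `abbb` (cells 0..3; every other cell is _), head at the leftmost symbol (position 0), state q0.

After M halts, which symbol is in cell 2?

state=q0 head=0 tape=[a]bbb_   (q0,a)→(q2,_,right)
state=q2 head=1 tape=_[b]bb_   (q2,b)→(q2,a,right)
state=q2 head=2 tape=_a[b]b_   (q2,b)→(q2,a,right)
state=q2 head=3 tape=_aa[b]_   (q2,b)→(q2,a,right)
state=q2 head=4 tape=_aaa[_]   (q2,_)→(q1,_,left)
state=q1 head=3 tape=_aa[a]_   (q1,a)→(q0,_,left)
state=q0 head=2 tape=_a[a]__   (q0,a)→(q2,_,right)
state=q2 head=3 tape=_a_[_]_   (q2,_)→(q1,_,left)
state=q1 head=2 tape=_a[_]__
Cell 2 holds _ when M halts.

_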